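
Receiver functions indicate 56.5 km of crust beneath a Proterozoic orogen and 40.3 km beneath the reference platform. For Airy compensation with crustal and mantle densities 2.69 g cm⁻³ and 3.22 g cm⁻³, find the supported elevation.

2.67 km

Excess crust Δ = 56.5 km − 40.3 km = 16.2 km, split between elevation h and root r with h + r = Δ.
Airy balance ρ_c h = (ρ_m − ρ_c) r gives r = h ρ_c/(ρ_m − ρ_c), so h (1 + ρ_c/(ρ_m − ρ_c)) = Δ, i.e. h = Δ (ρ_m − ρ_c)/ρ_m.
h = 16.2 km × 0.53/3.22 = 2.67 km.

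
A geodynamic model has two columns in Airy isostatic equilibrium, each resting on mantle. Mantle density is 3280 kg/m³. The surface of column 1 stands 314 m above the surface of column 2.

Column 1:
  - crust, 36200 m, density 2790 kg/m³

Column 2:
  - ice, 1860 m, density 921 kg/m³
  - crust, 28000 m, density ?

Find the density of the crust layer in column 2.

2840 kg/m³

Take the compensation level at the base of the deeper column (depth z_c below the surface of column 1) and equate Σ ρ_i t_i down to z_c; mantle fills any gap and the z_c terms cancel.
Column 1: 36200×2790 + (z_c − 36200)×3280
Column 2: 314×0 + 1860×921 + 28000×ρ + (z_c − 314 − 29860)×3280
The z_c×3280 term appears on both sides and cancels. Collect the known terms of each column as K = Σ(ρt)_known − 3280 × (depth of known layers): K_1 = 100998000 − 3280×36200 = −17738000; K_2 = 1713060 − 3280×(314 + 29860) = −97257660.
Balance: K_1 = K_2 + 28000×ρ, so ρ = (K_1 − K_2)/28000 = 79519700/28000 = 2840 kg/m³.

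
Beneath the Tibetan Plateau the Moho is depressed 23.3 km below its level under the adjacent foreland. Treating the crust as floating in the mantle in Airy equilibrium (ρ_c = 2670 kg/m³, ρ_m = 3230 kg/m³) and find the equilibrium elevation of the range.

4.89 km

Equating mass per unit area of the two columns: ρ_c h = (ρ_m − ρ_c) r.
h = r (ρ_m − ρ_c) / ρ_c = 23.3 km × (3230 − 2670) / 2670 = 4.89 km.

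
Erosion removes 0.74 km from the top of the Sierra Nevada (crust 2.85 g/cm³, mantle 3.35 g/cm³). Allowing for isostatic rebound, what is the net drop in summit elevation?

Rebound u = e ρ_c/ρ_m = 0.74 km × 2.85/3.35 = 0.6296 km.
Net surface drop = e − u = 0.74 km − 0.6296 km = e (ρ_m − ρ_c)/ρ_m = 0.11 km.

0.11 km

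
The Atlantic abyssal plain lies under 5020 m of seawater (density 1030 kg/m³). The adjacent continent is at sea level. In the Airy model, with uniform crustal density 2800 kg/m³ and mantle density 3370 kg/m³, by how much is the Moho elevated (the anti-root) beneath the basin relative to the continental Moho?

15600 m

Isostatic balance requires: replacing crust with seawater at the top is compensated by replacing crust with mantle at the base: d (ρ_c − ρ_w) = a (ρ_m − ρ_c).
a = d (ρ_c − ρ_w)/(ρ_m − ρ_c) = 5020 m × 1770/570 = 15600 m.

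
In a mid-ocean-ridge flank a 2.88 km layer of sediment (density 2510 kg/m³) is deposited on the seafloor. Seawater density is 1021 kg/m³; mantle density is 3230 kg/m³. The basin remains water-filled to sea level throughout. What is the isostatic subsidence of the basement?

Submarine loading: the sediment displaces seawater, and the subsidence is in turn flooded, so s (ρ_m − ρ_w) = t (ρ_sed − ρ_w).
s = 2.88 km × (2510 − 1021) / (3230 − 1021) = 1.94 km.

1.94 km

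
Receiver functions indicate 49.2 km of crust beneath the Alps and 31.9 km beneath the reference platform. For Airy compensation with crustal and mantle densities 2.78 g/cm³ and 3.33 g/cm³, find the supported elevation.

Excess crust Δ = 49.2 km − 31.9 km = 17.3 km, split between elevation h and root r with h + r = Δ.
Airy balance ρ_c h = (ρ_m − ρ_c) r gives r = h ρ_c/(ρ_m − ρ_c), so h (1 + ρ_c/(ρ_m − ρ_c)) = Δ, i.e. h = Δ (ρ_m − ρ_c)/ρ_m.
h = 17.3 km × 0.55/3.33 = 2.86 km.

2.86 km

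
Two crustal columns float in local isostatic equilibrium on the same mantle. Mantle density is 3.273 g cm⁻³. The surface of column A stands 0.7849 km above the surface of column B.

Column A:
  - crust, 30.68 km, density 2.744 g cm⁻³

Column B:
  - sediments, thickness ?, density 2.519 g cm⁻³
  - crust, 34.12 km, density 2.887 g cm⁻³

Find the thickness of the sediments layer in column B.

Take the compensation level at the base of the deeper column (depth z_c below the surface of column A) and equate Σ ρ_i t_i down to z_c; mantle fills any gap and the z_c terms cancel.
Column A: 30.68×2.744 + (z_c − 30.68)×3.273
Column B: 0.7849×0 + x×2.519 + 34.12×2.887 + (z_c − 0.7849 − 34.12 − x)×3.273
The z_c×3.273 term appears on both sides and cancels. Collect the known terms of each column as K = Σ(ρt)_known − 3.273 × (depth of known layers): K_A = 84.18592 − 3.273×30.68 = −16.22972; K_B = 98.50444 − 3.273×(0.7849 + 34.12) = −15.7392977.
Balance: K_A = K_B − x×(3.273 − 2.519), so x = (K_B − K_A)/(3.273 − 2.519) = 0.490422/0.754 = 0.65 km.

0.65 km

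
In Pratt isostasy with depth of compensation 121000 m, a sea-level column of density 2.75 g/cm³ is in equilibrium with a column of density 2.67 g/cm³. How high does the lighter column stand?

ρ_ref D = ρ (D + h) → h = D (ρ_ref − ρ)/ρ.
h = 121000 m × (2.75 − 2.67)/2.67 = 3630 m.

3630 m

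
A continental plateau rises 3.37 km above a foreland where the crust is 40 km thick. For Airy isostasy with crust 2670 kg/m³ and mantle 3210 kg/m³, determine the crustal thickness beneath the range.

Root depth r = h ρ_c / (ρ_m − ρ_c) = 3.37 km × 2670 / 540 = 16.66 km.
Total thickness = T + h + r = 40 km + 3.37 km + 16.66 km = 60 km.

60 km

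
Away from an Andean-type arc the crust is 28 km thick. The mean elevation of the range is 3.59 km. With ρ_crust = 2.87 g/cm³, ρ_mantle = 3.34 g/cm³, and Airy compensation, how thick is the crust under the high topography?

53.5 km

Root depth r = h ρ_c / (ρ_m − ρ_c) = 3.59 km × 2.87 / 0.47 = 21.92 km.
Total thickness = T + h + r = 28 km + 3.59 km + 21.92 km = 53.5 km.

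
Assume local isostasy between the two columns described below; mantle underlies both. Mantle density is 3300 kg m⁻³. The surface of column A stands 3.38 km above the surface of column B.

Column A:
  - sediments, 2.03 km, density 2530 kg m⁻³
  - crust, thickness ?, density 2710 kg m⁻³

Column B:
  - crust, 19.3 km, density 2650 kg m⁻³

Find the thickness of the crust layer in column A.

37.5 km

Take the compensation level at the base of the deeper column (depth z_c below the surface of column A) and equate Σ ρ_i t_i down to z_c; mantle fills any gap and the z_c terms cancel.
Column A: 2.03×2530 + x×2710 + (z_c − 2.03 − x)×3300
Column B: 3.38×0 + 19.3×2650 + (z_c − 3.38 − 19.3)×3300
The z_c×3300 term appears on both sides and cancels. Collect the known terms of each column as K = Σ(ρt)_known − 3300 × (depth of known layers): K_A = 5135.9 − 3300×2.03 = −1563.1; K_B = 51145 − 3300×(3.38 + 19.3) = −23699.
Balance: K_A − x×(3300 − 2710) = K_B, so x = (K_A − K_B)/(3300 − 2710) = 22135.9/590 = 37.5 km.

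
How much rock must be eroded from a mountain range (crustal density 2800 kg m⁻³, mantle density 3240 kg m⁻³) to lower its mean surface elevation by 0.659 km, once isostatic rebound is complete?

Net drop Δ = e − u = e − e ρ_c/ρ_m = e (ρ_m − ρ_c)/ρ_m.
e = Δ ρ_m/(ρ_m − ρ_c) = 0.659 km × 3240/440 = 4.85 km.

4.85 km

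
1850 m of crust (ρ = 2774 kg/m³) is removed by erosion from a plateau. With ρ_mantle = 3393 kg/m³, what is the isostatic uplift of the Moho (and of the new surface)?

Unloading: uplift u = e ρ_c/ρ_m = 1850 m × 2774/3393 = 1510 m.

1510 m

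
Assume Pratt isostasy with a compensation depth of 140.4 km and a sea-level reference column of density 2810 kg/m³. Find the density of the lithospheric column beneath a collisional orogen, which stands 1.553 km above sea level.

Pratt balance: ρ_ref D = ρ (D + h).
ρ = ρ_ref D/(D + h) = 2810 × 140.4 km/(140.4 km + 1.553 km) = 2780 kg/m³.

2780 kg/m³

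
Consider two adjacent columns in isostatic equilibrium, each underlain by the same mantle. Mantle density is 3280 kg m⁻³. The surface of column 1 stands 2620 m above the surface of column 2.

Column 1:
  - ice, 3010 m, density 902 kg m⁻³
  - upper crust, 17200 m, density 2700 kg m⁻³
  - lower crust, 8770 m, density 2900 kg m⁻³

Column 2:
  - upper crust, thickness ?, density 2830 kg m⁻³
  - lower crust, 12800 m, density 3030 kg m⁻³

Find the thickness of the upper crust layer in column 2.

Take the compensation level at the base of the deeper column (depth z_c below the surface of column 1) and equate Σ ρ_i t_i down to z_c; mantle fills any gap and the z_c terms cancel.
Column 1: 3010×902 + 17200×2700 + 8770×2900 + (z_c − 28980)×3280
Column 2: 2620×0 + x×2830 + 12800×3030 + (z_c − 2620 − 12800 − x)×3280
The z_c×3280 term appears on both sides and cancels. Collect the known terms of each column as K = Σ(ρt)_known − 3280 × (depth of known layers): K_1 = 74588020 − 3280×28980 = −20466380; K_2 = 38784000 − 3280×(2620 + 12800) = −11793600.
Balance: K_1 = K_2 − x×(3280 − 2830), so x = (K_2 − K_1)/(3280 − 2830) = 8672780/450 = 19300 m.

19300 m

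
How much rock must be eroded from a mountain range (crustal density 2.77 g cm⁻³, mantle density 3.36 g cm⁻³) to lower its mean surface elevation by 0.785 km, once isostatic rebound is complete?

4.47 km

Net drop Δ = e − u = e − e ρ_c/ρ_m = e (ρ_m − ρ_c)/ρ_m.
e = Δ ρ_m/(ρ_m − ρ_c) = 0.785 km × 3.36/0.59 = 4.47 km.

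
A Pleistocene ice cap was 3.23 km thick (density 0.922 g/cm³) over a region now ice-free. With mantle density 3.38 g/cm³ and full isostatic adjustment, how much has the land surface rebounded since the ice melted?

Removing the load lets mantle flow back in; uplift u satisfies ρ_ice t = ρ_m u.
u = t ρ_ice/ρ_m = 3.23 km × 0.922/3.38 = 0.881 km.

0.881 km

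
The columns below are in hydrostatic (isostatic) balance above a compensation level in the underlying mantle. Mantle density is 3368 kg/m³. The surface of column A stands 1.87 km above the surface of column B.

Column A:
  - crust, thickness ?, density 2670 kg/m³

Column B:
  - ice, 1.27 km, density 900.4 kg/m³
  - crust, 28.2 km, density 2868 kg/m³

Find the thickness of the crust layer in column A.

Take the compensation level at the base of the deeper column (depth z_c below the surface of column A) and equate Σ ρ_i t_i down to z_c; mantle fills any gap and the z_c terms cancel.
Column A: x×2670 + (z_c − 0 − x)×3368
Column B: 1.87×0 + 1.27×900.4 + 28.2×2868 + (z_c − 1.87 − 29.47)×3368
The z_c×3368 term appears on both sides and cancels. Collect the known terms of each column as K = Σ(ρt)_known − 3368 × (depth of known layers): K_A = 0 − 3368×0 = 0; K_B = 82021.108 − 3368×(1.87 + 29.47) = −23532.012.
Balance: K_A − x×(3368 − 2670) = K_B, so x = (K_A − K_B)/(3368 − 2670) = 23532/698 = 33.7 km.

33.7 km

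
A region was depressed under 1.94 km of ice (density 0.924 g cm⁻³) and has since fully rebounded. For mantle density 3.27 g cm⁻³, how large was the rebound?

0.548 km

Removing the load lets mantle flow back in; uplift u satisfies ρ_ice t = ρ_m u.
u = t ρ_ice/ρ_m = 1.94 km × 0.924/3.27 = 0.548 km.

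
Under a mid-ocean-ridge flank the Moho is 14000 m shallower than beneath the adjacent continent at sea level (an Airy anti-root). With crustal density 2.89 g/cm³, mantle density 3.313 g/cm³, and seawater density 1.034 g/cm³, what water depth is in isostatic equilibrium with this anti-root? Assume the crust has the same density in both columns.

Replacing a thickness d of crust by seawater at the top must be balanced by replacing crust with mantle at the base: d (ρ_c − ρ_w) = a (ρ_m − ρ_c).
d = a (ρ_m − ρ_c)/(ρ_c − ρ_w) = 14000 m × 0.423/1.856 = 3190 m.

3190 m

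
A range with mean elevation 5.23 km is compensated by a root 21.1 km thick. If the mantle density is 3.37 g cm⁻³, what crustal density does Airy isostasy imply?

2.7 g cm⁻³

ρ_c h = (ρ_m − ρ_c) r → ρ_c (h + r) = ρ_m r → ρ_c = ρ_m r / (h + r).
ρ_c = 3.37 × 21.1 km / (5.23 km + 21.1 km) = 2.7 g cm⁻³.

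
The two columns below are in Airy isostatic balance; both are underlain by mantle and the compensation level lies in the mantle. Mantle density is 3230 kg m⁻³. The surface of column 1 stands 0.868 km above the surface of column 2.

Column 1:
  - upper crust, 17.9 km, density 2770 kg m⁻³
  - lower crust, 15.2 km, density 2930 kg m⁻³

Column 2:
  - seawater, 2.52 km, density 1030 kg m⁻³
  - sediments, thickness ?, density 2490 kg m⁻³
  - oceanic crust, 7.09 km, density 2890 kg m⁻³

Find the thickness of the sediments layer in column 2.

Take the compensation level at the base of the deeper column (depth z_c below the surface of column 1) and equate Σ ρ_i t_i down to z_c; mantle fills any gap and the z_c terms cancel.
Column 1: 17.9×2770 + 15.2×2930 + (z_c − 33.1)×3230
Column 2: 0.868×0 + 2.52×1030 + x×2490 + 7.09×2890 + (z_c − 0.868 − 9.61 − x)×3230
The z_c×3230 term appears on both sides and cancels. Collect the known terms of each column as K = Σ(ρt)_known − 3230 × (depth of known layers): K_1 = 94119 − 3230×33.1 = −12794; K_2 = 23085.7 − 3230×(0.868 + 9.61) = −10758.24.
Balance: K_1 = K_2 − x×(3230 − 2490), so x = (K_2 − K_1)/(3230 − 2490) = 2035.76/740 = 2.75 km.

2.75 km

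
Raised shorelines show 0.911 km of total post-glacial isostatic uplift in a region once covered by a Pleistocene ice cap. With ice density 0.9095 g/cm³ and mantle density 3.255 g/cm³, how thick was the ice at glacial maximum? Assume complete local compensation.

u = t ρ_ice/ρ_m → t = u ρ_m/ρ_ice = 0.911 km × 3.255/0.9095 = 3.26 km.

3.26 km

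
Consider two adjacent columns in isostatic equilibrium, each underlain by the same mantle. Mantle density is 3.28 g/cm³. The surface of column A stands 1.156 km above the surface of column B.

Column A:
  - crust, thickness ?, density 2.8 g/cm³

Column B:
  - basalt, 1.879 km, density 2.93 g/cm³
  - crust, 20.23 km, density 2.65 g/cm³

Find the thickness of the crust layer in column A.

35.8 km

Take the compensation level at the base of the deeper column (depth z_c below the surface of column A) and equate Σ ρ_i t_i down to z_c; mantle fills any gap and the z_c terms cancel.
Column A: x×2.8 + (z_c − 0 − x)×3.28
Column B: 1.156×0 + 1.879×2.93 + 20.23×2.65 + (z_c − 1.156 − 22.109)×3.28
The z_c×3.28 term appears on both sides and cancels. Collect the known terms of each column as K = Σ(ρt)_known − 3.28 × (depth of known layers): K_A = 0 − 3.28×0 = 0; K_B = 59.11497 − 3.28×(1.156 + 22.109) = −17.19423.
Balance: K_A − x×(3.28 − 2.8) = K_B, so x = (K_A − K_B)/(3.28 − 2.8) = 17.1942/0.48 = 35.8 km.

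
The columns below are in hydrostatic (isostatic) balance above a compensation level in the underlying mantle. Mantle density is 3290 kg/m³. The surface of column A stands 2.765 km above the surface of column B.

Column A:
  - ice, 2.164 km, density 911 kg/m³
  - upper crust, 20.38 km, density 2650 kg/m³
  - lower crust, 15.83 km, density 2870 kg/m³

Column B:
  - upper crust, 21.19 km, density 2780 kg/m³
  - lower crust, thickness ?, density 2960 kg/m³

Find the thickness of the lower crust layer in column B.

Take the compensation level at the base of the deeper column (depth z_c below the surface of column A) and equate Σ ρ_i t_i down to z_c; mantle fills any gap and the z_c terms cancel.
Column A: 2.164×911 + 20.38×2650 + 15.83×2870 + (z_c − 38.374)×3290
Column B: 2.765×0 + 21.19×2780 + x×2960 + (z_c − 2.765 − 21.19 − x)×3290
The z_c×3290 term appears on both sides and cancels. Collect the known terms of each column as K = Σ(ρt)_known − 3290 × (depth of known layers): K_A = 101410.504 − 3290×38.374 = −24839.956; K_B = 58908.2 − 3290×(2.765 + 21.19) = −19903.75.
Balance: K_A = K_B − x×(3290 − 2960), so x = (K_B − K_A)/(3290 − 2960) = 4936.21/330 = 15 km.

15 km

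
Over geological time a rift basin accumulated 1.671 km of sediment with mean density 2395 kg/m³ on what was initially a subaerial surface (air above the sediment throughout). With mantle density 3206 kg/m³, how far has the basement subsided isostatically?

1.25 km

Subaerial load: s = t ρ_sed / ρ_m = 1.671 km × 2395/3206 = 1.25 km.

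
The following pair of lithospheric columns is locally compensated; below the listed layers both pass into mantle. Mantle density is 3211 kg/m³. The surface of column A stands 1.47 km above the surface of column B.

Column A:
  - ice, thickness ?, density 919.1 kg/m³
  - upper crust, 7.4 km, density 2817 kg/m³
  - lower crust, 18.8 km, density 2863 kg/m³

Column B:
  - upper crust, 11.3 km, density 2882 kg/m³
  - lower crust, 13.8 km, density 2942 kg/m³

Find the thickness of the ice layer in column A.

Take the compensation level at the base of the deeper column (depth z_c below the surface of column A) and equate Σ ρ_i t_i down to z_c; mantle fills any gap and the z_c terms cancel.
Column A: x×919.1 + 7.4×2817 + 18.8×2863 + (z_c − 26.2 − x)×3211
Column B: 1.47×0 + 11.3×2882 + 13.8×2942 + (z_c − 1.47 − 25.1)×3211
The z_c×3211 term appears on both sides and cancels. Collect the known terms of each column as K = Σ(ρt)_known − 3211 × (depth of known layers): K_A = 74670.2 − 3211×26.2 = −9458; K_B = 73166.2 − 3211×(1.47 + 25.1) = −12150.07.
Balance: K_A − x×(3211 − 919.1) = K_B, so x = (K_A − K_B)/(3211 − 919.1) = 2692.07/2291.9 = 1.17 km.

1.17 km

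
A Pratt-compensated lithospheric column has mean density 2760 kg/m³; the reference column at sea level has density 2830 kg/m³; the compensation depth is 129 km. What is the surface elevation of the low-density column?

ρ_ref D = ρ (D + h) → h = D (ρ_ref − ρ)/ρ.
h = 129 km × (2830 − 2760)/2760 = 3.27 km.

3.27 km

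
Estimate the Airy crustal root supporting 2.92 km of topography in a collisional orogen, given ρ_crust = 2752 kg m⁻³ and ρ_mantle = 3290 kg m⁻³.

14.9 km

Balancing pressure at the compensation depth: the weight of the topography is balanced by the buoyancy of the root, ρ_c h = (ρ_m − ρ_c) r.
r = h · ρ_c / (ρ_m − ρ_c) = 2.92 km × 2752 / (3290 − 2752) = 14.9 km.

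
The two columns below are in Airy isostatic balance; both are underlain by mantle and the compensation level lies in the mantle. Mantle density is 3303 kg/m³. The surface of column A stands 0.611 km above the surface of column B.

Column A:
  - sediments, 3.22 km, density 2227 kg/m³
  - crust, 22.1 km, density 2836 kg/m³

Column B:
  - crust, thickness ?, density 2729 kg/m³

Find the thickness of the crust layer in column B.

Take the compensation level at the base of the deeper column (depth z_c below the surface of column A) and equate Σ ρ_i t_i down to z_c; mantle fills any gap and the z_c terms cancel.
Column A: 3.22×2227 + 22.1×2836 + (z_c − 25.32)×3303
Column B: 0.611×0 + x×2729 + (z_c − 0.611 − 0 − x)×3303
The z_c×3303 term appears on both sides and cancels. Collect the known terms of each column as K = Σ(ρt)_known − 3303 × (depth of known layers): K_A = 69846.54 − 3303×25.32 = −13785.42; K_B = 0 − 3303×(0.611 + 0) = −2018.133.
Balance: K_A = K_B − x×(3303 − 2729), so x = (K_B − K_A)/(3303 − 2729) = 11767.3/574 = 20.5 km.

20.5 km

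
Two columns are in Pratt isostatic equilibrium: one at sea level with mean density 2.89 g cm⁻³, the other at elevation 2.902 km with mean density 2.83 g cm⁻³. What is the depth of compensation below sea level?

ρ_ref D = ρ (D + h) → D (ρ_ref − ρ) = ρ h.
D = ρ h/(ρ_ref − ρ) = 2.83 × 2.902 km/(2.89 − 2.83) = 137 km.

137 km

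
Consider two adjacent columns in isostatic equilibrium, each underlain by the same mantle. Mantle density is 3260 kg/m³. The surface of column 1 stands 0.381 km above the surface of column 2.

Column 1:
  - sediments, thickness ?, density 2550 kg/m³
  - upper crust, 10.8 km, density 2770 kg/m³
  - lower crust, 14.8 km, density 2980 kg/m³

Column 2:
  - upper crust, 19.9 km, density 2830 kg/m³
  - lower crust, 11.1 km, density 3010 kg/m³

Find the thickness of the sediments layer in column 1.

4.42 km

Take the compensation level at the base of the deeper column (depth z_c below the surface of column 1) and equate Σ ρ_i t_i down to z_c; mantle fills any gap and the z_c terms cancel.
Column 1: x×2550 + 10.8×2770 + 14.8×2980 + (z_c − 25.6 − x)×3260
Column 2: 0.381×0 + 19.9×2830 + 11.1×3010 + (z_c − 0.381 − 31)×3260
The z_c×3260 term appears on both sides and cancels. Collect the known terms of each column as K = Σ(ρt)_known − 3260 × (depth of known layers): K_1 = 74020 − 3260×25.6 = −9436; K_2 = 89728 − 3260×(0.381 + 31) = −12574.06.
Balance: K_1 − x×(3260 − 2550) = K_2, so x = (K_1 − K_2)/(3260 − 2550) = 3138.06/710 = 4.42 km.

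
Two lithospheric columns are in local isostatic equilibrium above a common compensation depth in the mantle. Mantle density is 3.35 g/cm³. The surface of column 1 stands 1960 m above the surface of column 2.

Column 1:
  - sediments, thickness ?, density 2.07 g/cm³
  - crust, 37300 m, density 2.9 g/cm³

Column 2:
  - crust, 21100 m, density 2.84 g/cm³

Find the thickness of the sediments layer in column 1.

Take the compensation level at the base of the deeper column (depth z_c below the surface of column 1) and equate Σ ρ_i t_i down to z_c; mantle fills any gap and the z_c terms cancel.
Column 1: x×2.07 + 37300×2.9 + (z_c − 37300 − x)×3.35
Column 2: 1960×0 + 21100×2.84 + (z_c − 1960 − 21100)×3.35
The z_c×3.35 term appears on both sides and cancels. Collect the known terms of each column as K = Σ(ρt)_known − 3.35 × (depth of known layers): K_1 = 108170 − 3.35×37300 = −16785; K_2 = 59924 − 3.35×(1960 + 21100) = −17327.
Balance: K_1 − x×(3.35 − 2.07) = K_2, so x = (K_1 − K_2)/(3.35 − 2.07) = 542/1.28 = 423 m.

423 m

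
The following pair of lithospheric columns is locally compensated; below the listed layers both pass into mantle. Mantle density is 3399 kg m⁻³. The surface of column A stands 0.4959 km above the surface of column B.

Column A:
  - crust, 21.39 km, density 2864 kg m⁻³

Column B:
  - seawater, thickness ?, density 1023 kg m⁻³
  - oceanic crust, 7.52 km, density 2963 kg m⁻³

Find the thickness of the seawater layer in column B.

2.73 km

Take the compensation level at the base of the deeper column (depth z_c below the surface of column A) and equate Σ ρ_i t_i down to z_c; mantle fills any gap and the z_c terms cancel.
Column A: 21.39×2864 + (z_c − 21.39)×3399
Column B: 0.4959×0 + x×1023 + 7.52×2963 + (z_c − 0.4959 − 7.52 − x)×3399
The z_c×3399 term appears on both sides and cancels. Collect the known terms of each column as K = Σ(ρt)_known − 3399 × (depth of known layers): K_A = 61260.96 − 3399×21.39 = −11443.65; K_B = 22281.76 − 3399×(0.4959 + 7.52) = −4964.2841.
Balance: K_A = K_B − x×(3399 − 1023), so x = (K_B − K_A)/(3399 − 1023) = 6479.37/2376 = 2.73 km.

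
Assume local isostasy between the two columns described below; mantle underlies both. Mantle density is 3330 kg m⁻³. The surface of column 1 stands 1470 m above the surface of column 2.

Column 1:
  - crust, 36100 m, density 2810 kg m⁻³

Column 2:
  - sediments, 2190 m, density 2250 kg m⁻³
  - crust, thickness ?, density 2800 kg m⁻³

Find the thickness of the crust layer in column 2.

21700 m

Take the compensation level at the base of the deeper column (depth z_c below the surface of column 1) and equate Σ ρ_i t_i down to z_c; mantle fills any gap and the z_c terms cancel.
Column 1: 36100×2810 + (z_c − 36100)×3330
Column 2: 1470×0 + 2190×2250 + x×2800 + (z_c − 1470 − 2190 − x)×3330
The z_c×3330 term appears on both sides and cancels. Collect the known terms of each column as K = Σ(ρt)_known − 3330 × (depth of known layers): K_1 = 101441000 − 3330×36100 = −18772000; K_2 = 4927500 − 3330×(1470 + 2190) = −7260300.
Balance: K_1 = K_2 − x×(3330 − 2800), so x = (K_2 − K_1)/(3330 − 2800) = 11511700/530 = 21700 m.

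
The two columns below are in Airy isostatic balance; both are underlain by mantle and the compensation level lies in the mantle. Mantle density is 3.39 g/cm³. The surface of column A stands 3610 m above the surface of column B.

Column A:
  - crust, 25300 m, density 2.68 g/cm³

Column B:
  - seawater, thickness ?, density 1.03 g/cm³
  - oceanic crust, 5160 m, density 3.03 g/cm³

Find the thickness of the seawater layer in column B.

1640 m

Take the compensation level at the base of the deeper column (depth z_c below the surface of column A) and equate Σ ρ_i t_i down to z_c; mantle fills any gap and the z_c terms cancel.
Column A: 25300×2.68 + (z_c − 25300)×3.39
Column B: 3610×0 + x×1.03 + 5160×3.03 + (z_c − 3610 − 5160 − x)×3.39
The z_c×3.39 term appears on both sides and cancels. Collect the known terms of each column as K = Σ(ρt)_known − 3.39 × (depth of known layers): K_A = 67804 − 3.39×25300 = −17963; K_B = 15634.8 − 3.39×(3610 + 5160) = −14095.5.
Balance: K_A = K_B − x×(3.39 − 1.03), so x = (K_B − K_A)/(3.39 − 1.03) = 3867.5/2.36 = 1640 m.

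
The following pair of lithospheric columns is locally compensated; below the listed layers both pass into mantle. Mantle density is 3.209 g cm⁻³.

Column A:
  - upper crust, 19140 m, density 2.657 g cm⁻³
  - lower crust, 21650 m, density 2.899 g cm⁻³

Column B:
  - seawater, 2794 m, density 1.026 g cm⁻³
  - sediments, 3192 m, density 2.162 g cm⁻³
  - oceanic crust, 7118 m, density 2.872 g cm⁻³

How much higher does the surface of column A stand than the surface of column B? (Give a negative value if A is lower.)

For any compensation level in the mantle, the mantle terms cancel and isostasy reduces to e = (Σt_A − Σt_B) − (Σ(ρt)_A − Σ(ρt)_B) / ρ_m.
Σt_A = 40790 m; Σt_B = 13104 m; Σ(ρt)_A = 113618.33; Σ(ρt)_B = 30210.644 (in m·g cm⁻³).
e = (40790 − 13104) − (113618.33 − 30210.644) / 3.209 = 1690 m.

1690 m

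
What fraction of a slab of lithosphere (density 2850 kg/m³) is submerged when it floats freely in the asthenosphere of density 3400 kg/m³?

0.838

Submerged fraction = ρ_obj/ρ_fluid = 2850/3400 = 0.838.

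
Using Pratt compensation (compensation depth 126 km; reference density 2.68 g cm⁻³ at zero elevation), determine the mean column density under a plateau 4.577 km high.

Pratt balance: ρ_ref D = ρ (D + h).
ρ = ρ_ref D/(D + h) = 2.68 × 126 km/(126 km + 4.577 km) = 2.59 g cm⁻³.

2.59 g cm⁻³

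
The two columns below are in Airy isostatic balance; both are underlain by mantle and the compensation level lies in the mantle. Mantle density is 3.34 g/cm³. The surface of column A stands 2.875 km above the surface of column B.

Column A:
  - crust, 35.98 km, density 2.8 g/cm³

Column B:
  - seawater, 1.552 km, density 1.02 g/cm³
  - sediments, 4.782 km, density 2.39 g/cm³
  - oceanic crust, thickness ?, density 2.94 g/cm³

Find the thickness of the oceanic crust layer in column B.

4.21 km

Take the compensation level at the base of the deeper column (depth z_c below the surface of column A) and equate Σ ρ_i t_i down to z_c; mantle fills any gap and the z_c terms cancel.
Column A: 35.98×2.8 + (z_c − 35.98)×3.34
Column B: 2.875×0 + 1.552×1.02 + 4.782×2.39 + x×2.94 + (z_c − 2.875 − 6.334 − x)×3.34
The z_c×3.34 term appears on both sides and cancels. Collect the known terms of each column as K = Σ(ρt)_known − 3.34 × (depth of known layers): K_A = 100.744 − 3.34×35.98 = −19.4292; K_B = 13.01202 − 3.34×(2.875 + 6.334) = −17.74604.
Balance: K_A = K_B − x×(3.34 − 2.94), so x = (K_B − K_A)/(3.34 − 2.94) = 1.68316/0.4 = 4.21 km.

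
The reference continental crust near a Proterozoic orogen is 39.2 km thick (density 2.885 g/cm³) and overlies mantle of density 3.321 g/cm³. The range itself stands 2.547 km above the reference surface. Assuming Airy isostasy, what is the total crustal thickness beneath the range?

Root depth r = h ρ_c / (ρ_m − ρ_c) = 2.547 km × 2.885 / 0.436 = 16.85 km.
Total thickness = T + h + r = 39.2 km + 2.547 km + 16.85 km = 58.6 km.

58.6 km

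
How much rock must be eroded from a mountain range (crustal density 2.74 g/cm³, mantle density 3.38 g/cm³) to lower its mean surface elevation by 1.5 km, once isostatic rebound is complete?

7.92 km

Net drop Δ = e − u = e − e ρ_c/ρ_m = e (ρ_m − ρ_c)/ρ_m.
e = Δ ρ_m/(ρ_m − ρ_c) = 1.5 km × 3.38/0.64 = 7.92 km.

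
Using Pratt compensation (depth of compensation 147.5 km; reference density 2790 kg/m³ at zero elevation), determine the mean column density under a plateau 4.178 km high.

Pratt balance: ρ_ref D = ρ (D + h).
ρ = ρ_ref D/(D + h) = 2790 × 147.5 km/(147.5 km + 4.178 km) = 2710 kg/m³.

2710 kg/m³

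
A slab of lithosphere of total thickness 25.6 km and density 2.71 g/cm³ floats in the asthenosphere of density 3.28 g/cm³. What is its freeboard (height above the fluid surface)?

4.45 km

Floating equilibrium: submerged depth d = t ρ_obj/ρ_fluid = 25.6 km × 2.71/3.28 = 21.15 km.
Freeboard = t − d = 25.6 km − 21.15 km = 4.45 km.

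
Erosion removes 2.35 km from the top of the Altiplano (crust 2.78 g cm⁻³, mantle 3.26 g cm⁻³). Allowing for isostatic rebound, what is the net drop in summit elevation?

0.346 km

Rebound u = e ρ_c/ρ_m = 2.35 km × 2.78/3.26 = 2.004 km.
Net surface drop = e − u = 2.35 km − 2.004 km = e (ρ_m − ρ_c)/ρ_m = 0.346 km.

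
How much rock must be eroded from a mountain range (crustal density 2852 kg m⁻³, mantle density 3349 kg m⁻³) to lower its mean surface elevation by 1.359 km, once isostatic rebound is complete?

9.16 km

Net drop Δ = e − u = e − e ρ_c/ρ_m = e (ρ_m − ρ_c)/ρ_m.
e = Δ ρ_m/(ρ_m − ρ_c) = 1.359 km × 3349/497 = 9.16 km.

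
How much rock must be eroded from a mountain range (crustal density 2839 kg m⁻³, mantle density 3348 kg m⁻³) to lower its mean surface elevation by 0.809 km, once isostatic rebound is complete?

5.32 km

Net drop Δ = e − u = e − e ρ_c/ρ_m = e (ρ_m − ρ_c)/ρ_m.
e = Δ ρ_m/(ρ_m − ρ_c) = 0.809 km × 3348/509 = 5.32 km.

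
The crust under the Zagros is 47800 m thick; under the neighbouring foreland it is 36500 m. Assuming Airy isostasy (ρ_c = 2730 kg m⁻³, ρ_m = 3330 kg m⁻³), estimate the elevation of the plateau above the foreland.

2040 m

Excess crust Δ = 47800 m − 36500 m = 11300 m, split between elevation h and root r with h + r = Δ.
Airy balance ρ_c h = (ρ_m − ρ_c) r gives r = h ρ_c/(ρ_m − ρ_c), so h (1 + ρ_c/(ρ_m − ρ_c)) = Δ, i.e. h = Δ (ρ_m − ρ_c)/ρ_m.
h = 11300 m × 600/3330 = 2040 m.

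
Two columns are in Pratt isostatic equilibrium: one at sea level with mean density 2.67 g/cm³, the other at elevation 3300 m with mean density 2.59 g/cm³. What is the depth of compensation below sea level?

ρ_ref D = ρ (D + h) → D (ρ_ref − ρ) = ρ h.
D = ρ h/(ρ_ref − ρ) = 2.59 × 3300 m/(2.67 − 2.59) = 107000 m.

107000 m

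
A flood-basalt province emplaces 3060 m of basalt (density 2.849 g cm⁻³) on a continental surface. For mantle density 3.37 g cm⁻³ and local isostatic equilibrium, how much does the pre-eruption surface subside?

2590 m

Subaerial loading: s = t ρ_load / ρ_m.
s = 3060 m × 2.849/3.37 = 2590 m.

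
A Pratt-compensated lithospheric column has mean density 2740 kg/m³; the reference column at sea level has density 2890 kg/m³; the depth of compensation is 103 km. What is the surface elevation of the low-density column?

5.64 km

ρ_ref D = ρ (D + h) → h = D (ρ_ref − ρ)/ρ.
h = 103 km × (2890 − 2740)/2740 = 5.64 km.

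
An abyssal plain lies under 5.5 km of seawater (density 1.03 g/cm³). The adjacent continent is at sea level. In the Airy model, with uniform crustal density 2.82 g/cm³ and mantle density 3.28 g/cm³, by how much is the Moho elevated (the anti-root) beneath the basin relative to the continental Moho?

Equating mass per unit area of the two columns: replacing crust with seawater at the top is compensated by replacing crust with mantle at the base: d (ρ_c − ρ_w) = a (ρ_m − ρ_c).
a = d (ρ_c − ρ_w)/(ρ_m − ρ_c) = 5.5 km × 1.79/0.46 = 21.4 km.

21.4 km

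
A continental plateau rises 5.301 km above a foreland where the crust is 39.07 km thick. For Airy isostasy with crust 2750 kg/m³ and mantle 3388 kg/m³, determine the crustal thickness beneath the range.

67.2 km

Root depth r = h ρ_c / (ρ_m − ρ_c) = 5.301 km × 2750 / 638 = 22.85 km.
Total thickness = T + h + r = 39.07 km + 5.301 km + 22.85 km = 67.2 km.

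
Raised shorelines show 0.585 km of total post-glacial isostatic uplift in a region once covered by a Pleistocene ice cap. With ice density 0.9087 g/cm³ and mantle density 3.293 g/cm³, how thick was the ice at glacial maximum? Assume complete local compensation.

2.12 km

u = t ρ_ice/ρ_m → t = u ρ_m/ρ_ice = 0.585 km × 3.293/0.9087 = 2.12 km.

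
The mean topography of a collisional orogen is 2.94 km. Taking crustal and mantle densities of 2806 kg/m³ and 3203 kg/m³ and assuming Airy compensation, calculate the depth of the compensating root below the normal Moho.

For local isostatic compensation: the weight of the topography is balanced by the buoyancy of the root, ρ_c h = (ρ_m − ρ_c) r.
r = h · ρ_c / (ρ_m − ρ_c) = 2.94 km × 2806 / (3203 − 2806) = 20.8 km.

20.8 km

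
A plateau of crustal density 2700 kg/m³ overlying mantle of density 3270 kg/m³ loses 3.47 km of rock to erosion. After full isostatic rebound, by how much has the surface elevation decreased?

0.605 km

Rebound u = e ρ_c/ρ_m = 3.47 km × 2700/3270 = 2.865 km.
Net surface drop = e − u = 3.47 km − 2.865 km = e (ρ_m − ρ_c)/ρ_m = 0.605 km.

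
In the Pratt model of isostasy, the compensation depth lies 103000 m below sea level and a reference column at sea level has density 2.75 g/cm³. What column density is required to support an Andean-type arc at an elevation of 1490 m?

Pratt balance: ρ_ref D = ρ (D + h).
ρ = ρ_ref D/(D + h) = 2.75 × 103000 m/(103000 m + 1490 m) = 2.71 g/cm³.

2.71 g/cm³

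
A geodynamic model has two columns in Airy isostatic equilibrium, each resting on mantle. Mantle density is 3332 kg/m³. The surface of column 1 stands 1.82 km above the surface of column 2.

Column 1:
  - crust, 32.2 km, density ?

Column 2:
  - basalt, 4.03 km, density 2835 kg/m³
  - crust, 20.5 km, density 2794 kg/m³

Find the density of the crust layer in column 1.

2740 kg/m³

Take the compensation level at the base of the deeper column (depth z_c below the surface of column 1) and equate Σ ρ_i t_i down to z_c; mantle fills any gap and the z_c terms cancel.
Column 1: 32.2×ρ + (z_c − 32.2)×3332
Column 2: 1.82×0 + 4.03×2835 + 20.5×2794 + (z_c − 1.82 − 24.53)×3332
The z_c×3332 term appears on both sides and cancels. Collect the known terms of each column as K = Σ(ρt)_known − 3332 × (depth of known layers): K_1 = 0 − 3332×32.2 = −107290.4; K_2 = 68702.05 − 3332×(1.82 + 24.53) = −19096.15.
Balance: K_1 + 32.2×ρ = K_2, so ρ = (K_2 − K_1)/32.2 = 88194.3/32.2 = 2740 kg/m³.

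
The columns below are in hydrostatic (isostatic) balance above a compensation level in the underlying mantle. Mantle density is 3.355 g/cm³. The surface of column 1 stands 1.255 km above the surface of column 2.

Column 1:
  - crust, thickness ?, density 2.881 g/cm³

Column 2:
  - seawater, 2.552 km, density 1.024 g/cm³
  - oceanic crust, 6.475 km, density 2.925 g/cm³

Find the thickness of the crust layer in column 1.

27.3 km

Take the compensation level at the base of the deeper column (depth z_c below the surface of column 1) and equate Σ ρ_i t_i down to z_c; mantle fills any gap and the z_c terms cancel.
Column 1: x×2.881 + (z_c − 0 − x)×3.355
Column 2: 1.255×0 + 2.552×1.024 + 6.475×2.925 + (z_c − 1.255 − 9.027)×3.355
The z_c×3.355 term appears on both sides and cancels. Collect the known terms of each column as K = Σ(ρt)_known − 3.355 × (depth of known layers): K_1 = 0 − 3.355×0 = 0; K_2 = 21.552623 − 3.355×(1.255 + 9.027) = −12.943487.
Balance: K_1 − x×(3.355 − 2.881) = K_2, so x = (K_1 − K_2)/(3.355 − 2.881) = 12.9435/0.474 = 27.3 km.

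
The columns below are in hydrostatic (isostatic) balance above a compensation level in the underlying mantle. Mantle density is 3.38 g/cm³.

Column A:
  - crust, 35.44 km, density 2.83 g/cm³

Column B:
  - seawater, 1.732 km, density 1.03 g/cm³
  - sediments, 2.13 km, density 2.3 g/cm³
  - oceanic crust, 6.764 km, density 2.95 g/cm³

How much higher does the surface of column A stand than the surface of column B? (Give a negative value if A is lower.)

3.02 km

For any compensation level in the mantle, the mantle terms cancel and isostasy reduces to e = (Σt_A − Σt_B) − (Σ(ρt)_A − Σ(ρt)_B) / ρ_m.
Σt_A = 35.44 km; Σt_B = 10.626 km; Σ(ρt)_A = 100.2952; Σ(ρt)_B = 26.63676 (in km·g/cm³).
e = (35.44 − 10.626) − (100.2952 − 26.63676) / 3.38 = 3.02 km.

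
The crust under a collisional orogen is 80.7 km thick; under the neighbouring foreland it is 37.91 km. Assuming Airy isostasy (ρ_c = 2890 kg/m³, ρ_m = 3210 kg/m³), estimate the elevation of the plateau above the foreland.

Excess crust Δ = 80.7 km − 37.91 km = 42.79 km, split between elevation h and root r with h + r = Δ.
Airy balance ρ_c h = (ρ_m − ρ_c) r gives r = h ρ_c/(ρ_m − ρ_c), so h (1 + ρ_c/(ρ_m − ρ_c)) = Δ, i.e. h = Δ (ρ_m − ρ_c)/ρ_m.
h = 42.79 km × 320/3210 = 4.27 km.

4.27 km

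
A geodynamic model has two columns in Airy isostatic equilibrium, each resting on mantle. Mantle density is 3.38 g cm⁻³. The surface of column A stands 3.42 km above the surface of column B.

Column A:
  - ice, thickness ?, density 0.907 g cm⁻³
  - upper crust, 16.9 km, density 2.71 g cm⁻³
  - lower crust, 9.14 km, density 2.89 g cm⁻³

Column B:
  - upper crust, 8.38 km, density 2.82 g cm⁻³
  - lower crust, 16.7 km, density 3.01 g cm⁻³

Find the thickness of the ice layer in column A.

2.68 km

Take the compensation level at the base of the deeper column (depth z_c below the surface of column A) and equate Σ ρ_i t_i down to z_c; mantle fills any gap and the z_c terms cancel.
Column A: x×0.907 + 16.9×2.71 + 9.14×2.89 + (z_c − 26.04 − x)×3.38
Column B: 3.42×0 + 8.38×2.82 + 16.7×3.01 + (z_c − 3.42 − 25.08)×3.38
The z_c×3.38 term appears on both sides and cancels. Collect the known terms of each column as K = Σ(ρt)_known − 3.38 × (depth of known layers): K_A = 72.2136 − 3.38×26.04 = −15.8016; K_B = 73.8986 − 3.38×(3.42 + 25.08) = −22.4314.
Balance: K_A − x×(3.38 − 0.907) = K_B, so x = (K_A − K_B)/(3.38 − 0.907) = 6.6298/2.473 = 2.68 km.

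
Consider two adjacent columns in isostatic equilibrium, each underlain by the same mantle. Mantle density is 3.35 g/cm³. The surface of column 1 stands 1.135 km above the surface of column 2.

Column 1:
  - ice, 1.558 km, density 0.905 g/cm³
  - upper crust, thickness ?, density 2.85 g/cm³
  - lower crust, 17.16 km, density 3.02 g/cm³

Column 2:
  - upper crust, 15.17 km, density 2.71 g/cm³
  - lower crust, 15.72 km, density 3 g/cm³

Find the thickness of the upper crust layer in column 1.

19.1 km

Take the compensation level at the base of the deeper column (depth z_c below the surface of column 1) and equate Σ ρ_i t_i down to z_c; mantle fills any gap and the z_c terms cancel.
Column 1: 1.558×0.905 + x×2.85 + 17.16×3.02 + (z_c − 18.718 − x)×3.35
Column 2: 1.135×0 + 15.17×2.71 + 15.72×3 + (z_c − 1.135 − 30.89)×3.35
The z_c×3.35 term appears on both sides and cancels. Collect the known terms of each column as K = Σ(ρt)_known − 3.35 × (depth of known layers): K_1 = 53.23319 − 3.35×18.718 = −9.47211; K_2 = 88.2707 − 3.35×(1.135 + 30.89) = −19.01305.
Balance: K_1 − x×(3.35 − 2.85) = K_2, so x = (K_1 − K_2)/(3.35 − 2.85) = 9.54094/0.5 = 19.1 km.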